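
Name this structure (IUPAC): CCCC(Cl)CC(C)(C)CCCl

1,5-dichloro-3,3-dimethyloctane

The parent chain contains 8 carbons (octane).
Number the chain so that the substituent locant set {1,3,3,5} is lower than {4,6,6,8} at the first point of difference.
That gives chloro groups at C-1 and C-5; two methyl groups at C-3.
Substituent prefixes are cited in alphabetical order (multiplying prefixes like di-/tri- are ignored for ordering).
The name is 1,5-dichloro-3,3-dimethyloctane.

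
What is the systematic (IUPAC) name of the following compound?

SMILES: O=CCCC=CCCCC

non-4-enal

The longest chain bearing the –CHO group and the multiple bond is 9 carbons long (nonane).
The principal characteristic group is an aldehyde (terminal –CHO), named with the suffix -al.
A C=C double bond in the chain gives the infix -ene-.
Number the chain so that the aldehyde carbon is C-1 by definition.
This places the double bond between C-4 and C-5.
Assembling the pieces gives non-4-enal.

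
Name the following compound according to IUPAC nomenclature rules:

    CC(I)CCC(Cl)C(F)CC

The parent chain contains 8 carbons (octane).
Choose the numbering such that the substituent locant set {2,5,6} is lower than {3,4,7} at the first point of difference.
This places a chloro group at C-5; a fluoro group at C-6; an iodo group at C-2.
The substituents are ordered alphabetically, ignoring any di-/tri- multipliers.
Putting it together: 5-chloro-6-fluoro-2-iodooctane.

5-chloro-6-fluoro-2-iodooctane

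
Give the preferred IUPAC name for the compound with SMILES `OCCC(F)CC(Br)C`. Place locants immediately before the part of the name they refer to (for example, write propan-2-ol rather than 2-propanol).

The longest carbon chain that includes the –OH group has 6 carbons, so the parent hydride is hexane.
The principal characteristic group is an alcohol (–OH), named with the suffix -ol.
Number the chain so that numbering from this end puts the hydroxyl group at C-1 rather than C-6.
That gives the hydroxyl at C-1; a bromo group at C-5; a fluoro group at C-3.
The substituents are ordered alphabetically, ignoring any di-/tri- multipliers.
Putting it together: 5-bromo-3-fluorohexan-1-ol.

5-bromo-3-fluorohexan-1-ol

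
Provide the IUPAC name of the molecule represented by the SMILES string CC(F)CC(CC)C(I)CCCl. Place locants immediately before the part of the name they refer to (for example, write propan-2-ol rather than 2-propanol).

The longest carbon chain is 7 atoms: the parent is heptane.
The numbering direction is chosen so that the substituent locant set {1,3,4,6} is lower than {2,4,5,7} at the first point of difference.
With this numbering: a chloro group at C-1; an ethyl group at C-4; a fluoro group at C-6; an iodo group at C-3.
The substituents are ordered alphabetically, ignoring any di-/tri- multipliers.
Putting it together: 1-chloro-4-ethyl-6-fluoro-3-iodoheptane.

1-chloro-4-ethyl-6-fluoro-3-iodoheptane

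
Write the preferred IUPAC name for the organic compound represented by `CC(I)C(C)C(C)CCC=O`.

6-iodo-4,5-dimethylheptanal

The longest chain bearing the –CHO group is 7 carbons long (heptane).
The principal characteristic group is an aldehyde (terminal –CHO), named with the suffix -al.
The numbering direction is chosen so that the aldehyde carbon is C-1 by definition.
With this numbering: an iodo group at C-6; methyl groups at C-4 and C-5.
Prefixes are listed alphabetically: iodo, methyl.
Assembling the pieces gives 6-iodo-4,5-dimethylheptanal.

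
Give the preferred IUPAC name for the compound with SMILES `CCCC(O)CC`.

The longest carbon chain that includes the –OH group has 6 carbons, so the parent hydride is hexane.
The highest-priority functional group is an alcohol (–OH), so the name ends in -ol.
Choose the numbering such that numbering from this end puts the hydroxyl group at C-3 rather than C-4.
With this numbering: the hydroxyl at C-3.
Putting it together: hexan-3-ol.

hexan-3-ol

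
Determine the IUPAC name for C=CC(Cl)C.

Counting along the main chain through the multiple bond gives 4 carbons: the parent is butane.
The chain contains a C=C double bond, so the unsaturation ending is -ene.
Choose the numbering such that numbering from this end puts the double bond at C-1 rather than C-3.
That gives the double bond between C-1 and C-2; a chloro group at C-3.
The name is 3-chlorobut-1-ene.

3-chlorobut-1-ene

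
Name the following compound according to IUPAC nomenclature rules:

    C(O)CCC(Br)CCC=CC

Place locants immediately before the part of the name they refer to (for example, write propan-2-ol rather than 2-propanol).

The longest chain bearing the –OH group and the multiple bond is 9 carbons long (nonane).
An alcohol (–OH) is the principal characteristic group, giving the suffix -ol.
The chain contains a C=C double bond, so the unsaturation ending is -ene.
Choose the numbering such that numbering from this end puts the hydroxyl group at C-1 rather than C-9.
With this numbering: the hydroxyl at C-1; the double bond between C-7 and C-8; a bromo group at C-4.
The name is 4-bromonon-7-en-1-ol.

4-bromonon-7-en-1-ol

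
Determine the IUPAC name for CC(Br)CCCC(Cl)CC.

The parent chain contains 8 carbons (octane).
The numbering direction is chosen so that the substituent locant set {2,6} is lower than {3,7} at the first point of difference.
That gives a bromo group at C-2; a chloro group at C-6.
Substituent prefixes are cited in alphabetical order (multiplying prefixes like di-/tri- are ignored for ordering).
The name is 2-bromo-6-chlorooctane.

2-bromo-6-chlorooctane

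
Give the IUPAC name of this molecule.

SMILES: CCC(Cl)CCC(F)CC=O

The longest chain bearing the –CHO group is 8 carbons long (octane).
The highest-priority functional group is an aldehyde (terminal –CHO), so the name ends in -al.
Number the chain so that the aldehyde carbon is C-1 by definition.
With this numbering: a chloro group at C-6; a fluoro group at C-3.
Substituent prefixes are cited in alphabetical order (multiplying prefixes like di-/tri- are ignored for ordering).
Putting it together: 6-chloro-3-fluorooctanal.

6-chloro-3-fluorooctanal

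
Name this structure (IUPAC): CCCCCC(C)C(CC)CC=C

4-ethyl-5-methyldec-1-ene

The longest chain bearing the multiple bond is 10 carbons long (decane).
There is one C=C double bond, indicated by the ending -ene.
The numbering direction is chosen so that numbering from this end puts the double bond at C-1 rather than C-9.
With this numbering: the double bond between C-1 and C-2; an ethyl group at C-4; a methyl group at C-5.
Substituent prefixes are cited in alphabetical order (multiplying prefixes like di-/tri- are ignored for ordering).
Assembling the pieces gives 4-ethyl-5-methyldec-1-ene.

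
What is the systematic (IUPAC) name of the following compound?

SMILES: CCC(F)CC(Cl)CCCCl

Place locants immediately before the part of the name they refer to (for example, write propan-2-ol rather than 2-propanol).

The parent chain contains 8 carbons (octane).
The numbering direction is chosen so that the substituent locant set {1,4,6} is lower than {3,5,8} at the first point of difference.
This places chloro groups at C-1 and C-4; a fluoro group at C-6.
Prefixes are listed alphabetically: chloro, fluoro.
The name is 1,4-dichloro-6-fluorooctane.

1,4-dichloro-6-fluorooctane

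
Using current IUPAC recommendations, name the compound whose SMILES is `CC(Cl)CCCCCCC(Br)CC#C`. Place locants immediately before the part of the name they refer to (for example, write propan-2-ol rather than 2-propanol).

Counting along the main chain through the multiple bond gives 12 carbons: the parent is dodecane.
The chain contains a C≡C triple bond, so the unsaturation ending is -yne.
Number the chain so that numbering from this end puts the triple bond at C-1 rather than C-11.
This places the triple bond between C-1 and C-2; a bromo group at C-4; a chloro group at C-11.
Substituent prefixes are cited in alphabetical order (multiplying prefixes like di-/tri- are ignored for ordering).
Putting it together: 4-bromo-11-chlorododec-1-yne.

4-bromo-11-chlorododec-1-yne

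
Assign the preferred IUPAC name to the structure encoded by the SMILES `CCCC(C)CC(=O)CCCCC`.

4-methylundecan-6-one

The longest chain bearing the carbonyl is 11 carbons long (undecane).
The highest-priority functional group is a ketone (C=O on an internal carbon), so the name ends in -one.
Choose the numbering such that the substituent locant set {4} is lower than {8} at the first point of difference.
With this numbering: the carbonyl at C-6; a methyl group at C-4.
Assembling the pieces gives 4-methylundecan-6-one.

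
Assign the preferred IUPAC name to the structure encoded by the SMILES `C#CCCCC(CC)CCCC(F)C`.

6-ethyl-10-fluoroundec-1-yne

The longest carbon chain that includes the multiple bond has 11 carbons, so the parent hydride is undecane.
A C≡C triple bond in the chain gives the infix -yne-.
Number the chain so that numbering from this end puts the triple bond at C-1 rather than C-10.
With this numbering: the triple bond between C-1 and C-2; an ethyl group at C-6; a fluoro group at C-10.
Prefixes are listed alphabetically: ethyl, fluoro.
Assembling the pieces gives 6-ethyl-10-fluoroundec-1-yne.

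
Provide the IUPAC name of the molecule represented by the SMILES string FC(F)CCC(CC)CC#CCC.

6-ethyl-9,9-difluoronon-3-yne

The longest carbon chain that includes the multiple bond has 9 carbons, so the parent hydride is nonane.
A C≡C triple bond in the chain gives the infix -yne-.
Number the chain so that numbering from this end puts the triple bond at C-3 rather than C-6.
That gives the triple bond between C-3 and C-4; an ethyl group at C-6; two fluoro groups at C-9.
The substituents are ordered alphabetically, ignoring any di-/tri- multipliers.
Assembling the pieces gives 6-ethyl-9,9-difluoronon-3-yne.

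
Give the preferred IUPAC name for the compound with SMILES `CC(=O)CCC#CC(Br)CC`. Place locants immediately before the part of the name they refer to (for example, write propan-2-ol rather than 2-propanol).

The longest chain bearing the carbonyl and the multiple bond is 9 carbons long (nonane).
A ketone (C=O on an internal carbon) is the principal characteristic group, giving the suffix -one.
A C≡C triple bond in the chain gives the infix -yne-.
The numbering direction is chosen so that numbering from this end puts the carbonyl group at C-2 rather than C-8.
With this numbering: the carbonyl at C-2; the triple bond between C-5 and C-6; a bromo group at C-7.
Putting it together: 7-bromonon-5-yn-2-one.

7-bromonon-5-yn-2-one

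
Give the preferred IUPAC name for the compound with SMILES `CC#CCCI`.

The longest carbon chain that includes the multiple bond has 5 carbons, so the parent hydride is pentane.
A C≡C triple bond in the chain gives the infix -yne-.
The numbering direction is chosen so that numbering from this end puts the triple bond at C-2 rather than C-3.
That gives the triple bond between C-2 and C-3; an iodo group at C-5.
The name is 5-iodopent-2-yne.

5-iodopent-2-yne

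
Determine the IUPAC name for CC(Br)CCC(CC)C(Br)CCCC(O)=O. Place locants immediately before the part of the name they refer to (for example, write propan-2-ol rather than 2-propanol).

The longest carbon chain that includes the –COOH group has 10 carbons, so the parent hydride is decane.
The highest-priority functional group is a carboxylic acid (terminal –COOH), so the name ends in -oic acid.
Number the chain so that the carboxylic acid carbon is C-1 by definition.
With this numbering: bromo groups at C-5 and C-9; an ethyl group at C-6.
Prefixes are listed alphabetically: bromo, ethyl.
Assembling the pieces gives 5,9-dibromo-6-ethyldecanoic acid.

5,9-dibromo-6-ethyldecanoic acid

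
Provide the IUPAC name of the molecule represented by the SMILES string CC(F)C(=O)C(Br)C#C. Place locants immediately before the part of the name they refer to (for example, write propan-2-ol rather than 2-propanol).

4-bromo-2-fluorohex-5-yn-3-one

The longest chain bearing the carbonyl and the multiple bond is 6 carbons long (hexane).
The highest-priority functional group is a ketone (C=O on an internal carbon), so the name ends in -one.
The chain contains a C≡C triple bond, so the unsaturation ending is -yne.
The numbering direction is chosen so that numbering from this end puts the carbonyl group at C-3 rather than C-4.
This places the carbonyl at C-3; the triple bond between C-5 and C-6; a bromo group at C-4; a fluoro group at C-2.
The substituents are ordered alphabetically, ignoring any di-/tri- multipliers.
Assembling the pieces gives 4-bromo-2-fluorohex-5-yn-3-one.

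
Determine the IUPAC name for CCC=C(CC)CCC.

Counting along the main chain through the multiple bond gives 7 carbons: the parent is heptane.
There is one C=C double bond, indicated by the ending -ene.
The numbering direction is chosen so that numbering from this end puts the double bond at C-3 rather than C-4.
With this numbering: the double bond between C-3 and C-4; an ethyl group at C-4.
The name is 4-ethylhept-3-ene.

4-ethylhept-3-ene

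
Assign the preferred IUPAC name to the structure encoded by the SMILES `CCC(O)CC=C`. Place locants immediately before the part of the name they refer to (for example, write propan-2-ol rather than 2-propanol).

hex-5-en-3-ol

The longest carbon chain that includes the –OH group and the multiple bond has 6 carbons, so the parent hydride is hexane.
The highest-priority functional group is an alcohol (–OH), so the name ends in -ol.
There is one C=C double bond, indicated by the ending -ene.
Choose the numbering such that numbering from this end puts the hydroxyl group at C-3 rather than C-4.
This places the hydroxyl at C-3; the double bond between C-5 and C-6.
Putting it together: hex-5-en-3-ol.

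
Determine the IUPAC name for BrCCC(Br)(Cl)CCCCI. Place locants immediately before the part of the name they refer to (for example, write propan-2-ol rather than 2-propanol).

The longest continuous carbon chain has 7 atoms, so the parent hydride is heptane.
Number the chain so that the substituent locant set {1,3,3,7} is lower than {1,5,5,7} at the first point of difference.
This places bromo groups at C-1 and C-3; a chloro group at C-3; an iodo group at C-7.
The substituents are ordered alphabetically, ignoring any di-/tri- multipliers.
The name is 1,3-dibromo-3-chloro-7-iodoheptane.

1,3-dibromo-3-chloro-7-iodoheptane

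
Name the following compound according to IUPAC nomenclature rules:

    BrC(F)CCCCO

The longest carbon chain that includes the –OH group has 5 carbons, so the parent hydride is pentane.
The highest-priority functional group is an alcohol (–OH), so the name ends in -ol.
Choose the numbering such that numbering from this end puts the hydroxyl group at C-1 rather than C-5.
This places the hydroxyl at C-1; a bromo group at C-5; a fluoro group at C-5.
The substituents are ordered alphabetically, ignoring any di-/tri- multipliers.
Putting it together: 5-bromo-5-fluoropentan-1-ol.

5-bromo-5-fluoropentan-1-ol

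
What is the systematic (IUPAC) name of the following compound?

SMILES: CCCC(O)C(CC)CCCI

5-ethyl-8-iodooctan-4-ol

The longest chain bearing the –OH group is 8 carbons long (octane).
The principal characteristic group is an alcohol (–OH), named with the suffix -ol.
Choose the numbering such that numbering from this end puts the hydroxyl group at C-4 rather than C-5.
This places the hydroxyl at C-4; an ethyl group at C-5; an iodo group at C-8.
Substituent prefixes are cited in alphabetical order (multiplying prefixes like di-/tri- are ignored for ordering).
Putting it together: 5-ethyl-8-iodooctan-4-ol.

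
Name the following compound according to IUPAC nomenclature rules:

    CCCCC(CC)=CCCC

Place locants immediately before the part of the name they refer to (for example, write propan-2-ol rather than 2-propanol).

Counting along the main chain through the multiple bond gives 9 carbons: the parent is nonane.
The chain contains a C=C double bond, so the unsaturation ending is -ene.
The numbering direction is chosen so that numbering from this end puts the double bond at C-4 rather than C-5.
With this numbering: the double bond between C-4 and C-5; an ethyl group at C-5.
Putting it together: 5-ethylnon-4-ene.

5-ethylnon-4-ene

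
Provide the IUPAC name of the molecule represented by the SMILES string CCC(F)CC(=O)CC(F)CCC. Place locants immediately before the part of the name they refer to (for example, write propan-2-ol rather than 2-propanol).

The longest chain bearing the carbonyl is 10 carbons long (decane).
A ketone (C=O on an internal carbon) is the principal characteristic group, giving the suffix -one.
Choose the numbering such that numbering from this end puts the carbonyl group at C-5 rather than C-6.
With this numbering: the carbonyl at C-5; fluoro groups at C-3 and C-7.
Putting it together: 3,7-difluorodecan-5-one.

3,7-difluorodecan-5-one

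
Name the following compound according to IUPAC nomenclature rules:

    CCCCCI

1-iodopentane

The parent chain contains 5 carbons (pentane).
Number the chain so that the substituent locant set {1} is lower than {5} at the first point of difference.
This places an iodo group at C-1.
Putting it together: 1-iodopentane.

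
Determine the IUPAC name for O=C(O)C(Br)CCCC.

2-bromohexanoic acid

Counting along the main chain through the –COOH group gives 6 carbons: the parent is hexane.
The highest-priority functional group is a carboxylic acid (terminal –COOH), so the name ends in -oic acid.
The numbering direction is chosen so that the carboxylic acid carbon is C-1 by definition.
That gives a bromo group at C-2.
Assembling the pieces gives 2-bromohexanoic acid.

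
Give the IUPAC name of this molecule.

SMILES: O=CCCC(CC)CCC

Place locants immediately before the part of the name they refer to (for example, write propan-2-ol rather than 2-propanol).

Counting along the main chain through the –CHO group gives 7 carbons: the parent is heptane.
The principal characteristic group is an aldehyde (terminal –CHO), named with the suffix -al.
Number the chain so that the aldehyde carbon is C-1 by definition.
This places an ethyl group at C-4.
The name is 4-ethylheptanal.

4-ethylheptanal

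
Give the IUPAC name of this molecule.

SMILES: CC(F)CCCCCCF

The parent chain contains 8 carbons (octane).
The numbering direction is chosen so that the substituent locant set {1,7} is lower than {2,8} at the first point of difference.
That gives fluoro groups at C-1 and C-7.
Putting it together: 1,7-difluorooctane.

1,7-difluorooctane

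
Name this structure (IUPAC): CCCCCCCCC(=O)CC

The longest chain bearing the carbonyl is 11 carbons long (undecane).
The highest-priority functional group is a ketone (C=O on an internal carbon), so the name ends in -one.
Number the chain so that numbering from this end puts the carbonyl group at C-3 rather than C-9.
That gives the carbonyl at C-3.
Assembling the pieces gives undecan-3-one.

undecan-3-one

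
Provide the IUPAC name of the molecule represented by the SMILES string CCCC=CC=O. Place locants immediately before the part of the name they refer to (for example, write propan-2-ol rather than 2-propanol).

The longest chain bearing the –CHO group and the multiple bond is 6 carbons long (hexane).
An aldehyde (terminal –CHO) is the principal characteristic group, giving the suffix -al.
The chain contains a C=C double bond, so the unsaturation ending is -ene.
The numbering direction is chosen so that the aldehyde carbon is C-1 by definition.
That gives the double bond between C-2 and C-3.
Putting it together: hex-2-enal.

hex-2-enal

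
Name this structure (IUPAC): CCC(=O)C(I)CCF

6-fluoro-4-iodohexan-3-one

The longest carbon chain that includes the carbonyl has 6 carbons, so the parent hydride is hexane.
The highest-priority functional group is a ketone (C=O on an internal carbon), so the name ends in -one.
The numbering direction is chosen so that numbering from this end puts the carbonyl group at C-3 rather than C-4.
With this numbering: the carbonyl at C-3; a fluoro group at C-6; an iodo group at C-4.
The substituents are ordered alphabetically, ignoring any di-/tri- multipliers.
Assembling the pieces gives 6-fluoro-4-iodohexan-3-one.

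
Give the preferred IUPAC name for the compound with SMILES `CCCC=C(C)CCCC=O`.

5-methylnon-5-enal

The longest carbon chain that includes the –CHO group and the multiple bond has 9 carbons, so the parent hydride is nonane.
The principal characteristic group is an aldehyde (terminal –CHO), named with the suffix -al.
A C=C double bond in the chain gives the infix -ene-.
Choose the numbering such that the aldehyde carbon is C-1 by definition.
With this numbering: the double bond between C-5 and C-6; a methyl group at C-5.
The name is 5-methylnon-5-enal.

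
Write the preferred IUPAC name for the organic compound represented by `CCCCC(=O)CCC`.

Counting along the main chain through the carbonyl gives 8 carbons: the parent is octane.
The principal characteristic group is a ketone (C=O on an internal carbon), named with the suffix -one.
Choose the numbering such that numbering from this end puts the carbonyl group at C-4 rather than C-5.
That gives the carbonyl at C-4.
Putting it together: octan-4-one.

octan-4-one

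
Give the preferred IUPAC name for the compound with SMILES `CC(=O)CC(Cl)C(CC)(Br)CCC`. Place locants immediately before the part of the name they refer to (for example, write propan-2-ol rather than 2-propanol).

The longest chain bearing the carbonyl is 8 carbons long (octane).
A ketone (C=O on an internal carbon) is the principal characteristic group, giving the suffix -one.
Number the chain so that numbering from this end puts the carbonyl group at C-2 rather than C-7.
With this numbering: the carbonyl at C-2; a bromo group at C-5; a chloro group at C-4; an ethyl group at C-5.
Prefixes are listed alphabetically: bromo, chloro, ethyl.
The name is 5-bromo-4-chloro-5-ethyloctan-2-one.

5-bromo-4-chloro-5-ethyloctan-2-one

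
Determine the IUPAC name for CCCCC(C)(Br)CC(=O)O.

3-bromo-3-methylheptanoic acid

The longest carbon chain that includes the –COOH group has 7 carbons, so the parent hydride is heptane.
The highest-priority functional group is a carboxylic acid (terminal –COOH), so the name ends in -oic acid.
The numbering direction is chosen so that the carboxylic acid carbon is C-1 by definition.
This places a bromo group at C-3; a methyl group at C-3.
Substituent prefixes are cited in alphabetical order (multiplying prefixes like di-/tri- are ignored for ordering).
Putting it together: 3-bromo-3-methylheptanoic acid.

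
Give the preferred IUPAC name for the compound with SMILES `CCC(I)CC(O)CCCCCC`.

3-iodoundecan-5-ol

The longest carbon chain that includes the –OH group has 11 carbons, so the parent hydride is undecane.
An alcohol (–OH) is the principal characteristic group, giving the suffix -ol.
The numbering direction is chosen so that numbering from this end puts the hydroxyl group at C-5 rather than C-7.
That gives the hydroxyl at C-5; an iodo group at C-3.
The name is 3-iodoundecan-5-ol.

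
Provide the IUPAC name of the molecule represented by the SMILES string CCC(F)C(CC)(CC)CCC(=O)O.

The longest chain bearing the –COOH group is 7 carbons long (heptane).
The principal characteristic group is a carboxylic acid (terminal –COOH), named with the suffix -oic acid.
Choose the numbering such that the carboxylic acid carbon is C-1 by definition.
That gives two ethyl groups at C-4; a fluoro group at C-5.
Prefixes are listed alphabetically: ethyl, fluoro.
Assembling the pieces gives 4,4-diethyl-5-fluoroheptanoic acid.

4,4-diethyl-5-fluoroheptanoic acid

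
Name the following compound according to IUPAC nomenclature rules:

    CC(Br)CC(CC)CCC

2-bromo-4-ethylheptane

The longest carbon chain is 7 atoms: the parent is heptane.
Number the chain so that the substituent locant set {2,4} is lower than {4,6} at the first point of difference.
That gives a bromo group at C-2; an ethyl group at C-4.
Substituent prefixes are cited in alphabetical order (multiplying prefixes like di-/tri- are ignored for ordering).
Assembling the pieces gives 2-bromo-4-ethylheptane.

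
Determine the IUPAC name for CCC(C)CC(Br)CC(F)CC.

5-bromo-3-fluoro-7-methylnonane

The parent chain contains 9 carbons (nonane).
Number the chain so that the locant sets are identical either way, so the alphabetically earlier fluoro substituent takes the lower locant (3 rather than 7).
This places a bromo group at C-5; a fluoro group at C-3; a methyl group at C-7.
Prefixes are listed alphabetically: bromo, fluoro, methyl.
Putting it together: 5-bromo-3-fluoro-7-methylnonane.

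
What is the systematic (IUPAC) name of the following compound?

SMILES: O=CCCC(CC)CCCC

4-ethyloctanal

Counting along the main chain through the –CHO group gives 8 carbons: the parent is octane.
The principal characteristic group is an aldehyde (terminal –CHO), named with the suffix -al.
Choose the numbering such that the aldehyde carbon is C-1 by definition.
This places an ethyl group at C-4.
Putting it together: 4-ethyloctanal.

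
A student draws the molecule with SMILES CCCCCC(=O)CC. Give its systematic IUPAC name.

octan-3-one

The longest chain bearing the carbonyl is 8 carbons long (octane).
The highest-priority functional group is a ketone (C=O on an internal carbon), so the name ends in -one.
The numbering direction is chosen so that numbering from this end puts the carbonyl group at C-3 rather than C-6.
With this numbering: the carbonyl at C-3.
Putting it together: octan-3-one.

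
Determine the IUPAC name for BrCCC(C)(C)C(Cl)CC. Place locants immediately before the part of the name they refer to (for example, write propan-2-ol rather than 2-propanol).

The parent chain contains 6 carbons (hexane).
The numbering direction is chosen so that the substituent locant set {1,3,3,4} is lower than {3,4,4,6} at the first point of difference.
With this numbering: a bromo group at C-1; a chloro group at C-4; two methyl groups at C-3.
Prefixes are listed alphabetically: bromo, chloro, methyl.
Assembling the pieces gives 1-bromo-4-chloro-3,3-dimethylhexane.

1-bromo-4-chloro-3,3-dimethylhexane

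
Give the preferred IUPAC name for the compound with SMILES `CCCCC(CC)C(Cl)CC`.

3-chloro-4-ethyloctane

The parent chain contains 8 carbons (octane).
The numbering direction is chosen so that the substituent locant set {3,4} is lower than {5,6} at the first point of difference.
With this numbering: a chloro group at C-3; an ethyl group at C-4.
Substituent prefixes are cited in alphabetical order (multiplying prefixes like di-/tri- are ignored for ordering).
The name is 3-chloro-4-ethyloctane.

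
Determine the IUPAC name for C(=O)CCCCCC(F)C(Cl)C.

8-chloro-7-fluorononanal

Counting along the main chain through the –CHO group gives 9 carbons: the parent is nonane.
The principal characteristic group is an aldehyde (terminal –CHO), named with the suffix -al.
Number the chain so that the aldehyde carbon is C-1 by definition.
This places a chloro group at C-8; a fluoro group at C-7.
Prefixes are listed alphabetically: chloro, fluoro.
Putting it together: 8-chloro-7-fluorononanal.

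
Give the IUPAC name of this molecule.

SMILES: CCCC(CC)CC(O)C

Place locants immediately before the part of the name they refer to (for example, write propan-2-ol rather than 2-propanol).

The longest carbon chain that includes the –OH group has 7 carbons, so the parent hydride is heptane.
An alcohol (–OH) is the principal characteristic group, giving the suffix -ol.
Choose the numbering such that numbering from this end puts the hydroxyl group at C-2 rather than C-6.
That gives the hydroxyl at C-2; an ethyl group at C-4.
The name is 4-ethylheptan-2-ol.

4-ethylheptan-2-ol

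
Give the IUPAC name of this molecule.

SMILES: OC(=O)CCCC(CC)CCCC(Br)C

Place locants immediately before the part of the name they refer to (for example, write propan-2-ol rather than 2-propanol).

9-bromo-5-ethyldecanoic acid

The longest carbon chain that includes the –COOH group has 10 carbons, so the parent hydride is decane.
The principal characteristic group is a carboxylic acid (terminal –COOH), named with the suffix -oic acid.
Number the chain so that the carboxylic acid carbon is C-1 by definition.
This places a bromo group at C-9; an ethyl group at C-5.
Substituent prefixes are cited in alphabetical order (multiplying prefixes like di-/tri- are ignored for ordering).
Assembling the pieces gives 9-bromo-5-ethyldecanoic acid.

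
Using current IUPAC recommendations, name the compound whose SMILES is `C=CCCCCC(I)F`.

7-fluoro-7-iodohept-1-ene

Counting along the main chain through the multiple bond gives 7 carbons: the parent is heptane.
The chain contains a C=C double bond, so the unsaturation ending is -ene.
Choose the numbering such that numbering from this end puts the double bond at C-1 rather than C-6.
This places the double bond between C-1 and C-2; a fluoro group at C-7; an iodo group at C-7.
Substituent prefixes are cited in alphabetical order (multiplying prefixes like di-/tri- are ignored for ordering).
Assembling the pieces gives 7-fluoro-7-iodohept-1-ene.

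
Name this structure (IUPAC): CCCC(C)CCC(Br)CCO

The longest chain bearing the –OH group is 9 carbons long (nonane).
An alcohol (–OH) is the principal characteristic group, giving the suffix -ol.
Choose the numbering such that numbering from this end puts the hydroxyl group at C-1 rather than C-9.
This places the hydroxyl at C-1; a bromo group at C-3; a methyl group at C-6.
Prefixes are listed alphabetically: bromo, methyl.
Putting it together: 3-bromo-6-methylnonan-1-ol.

3-bromo-6-methylnonan-1-ol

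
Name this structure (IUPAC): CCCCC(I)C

The longest carbon chain is 6 atoms: the parent is hexane.
Number the chain so that the substituent locant set {2} is lower than {5} at the first point of difference.
With this numbering: an iodo group at C-2.
The name is 2-iodohexane.

2-iodohexane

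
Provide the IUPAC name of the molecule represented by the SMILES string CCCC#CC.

Counting along the main chain through the multiple bond gives 6 carbons: the parent is hexane.
The chain contains a C≡C triple bond, so the unsaturation ending is -yne.
The numbering direction is chosen so that numbering from this end puts the triple bond at C-2 rather than C-4.
That gives the triple bond between C-2 and C-3.
Assembling the pieces gives hex-2-yne.

hex-2-yne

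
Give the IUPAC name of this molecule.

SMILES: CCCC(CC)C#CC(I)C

5-ethyl-2-iodooct-3-yne

The longest carbon chain that includes the multiple bond has 8 carbons, so the parent hydride is octane.
The chain contains a C≡C triple bond, so the unsaturation ending is -yne.
Number the chain so that numbering from this end puts the triple bond at C-3 rather than C-5.
This places the triple bond between C-3 and C-4; an ethyl group at C-5; an iodo group at C-2.
The substituents are ordered alphabetically, ignoring any di-/tri- multipliers.
The name is 5-ethyl-2-iodooct-3-yne.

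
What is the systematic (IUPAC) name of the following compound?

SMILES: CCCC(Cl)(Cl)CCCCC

4,4-dichlorononane

The longest continuous carbon chain has 9 atoms, so the parent hydride is nonane.
The numbering direction is chosen so that the substituent locant set {4,4} is lower than {6,6} at the first point of difference.
With this numbering: two chloro groups at C-4.
The name is 4,4-dichlorononane.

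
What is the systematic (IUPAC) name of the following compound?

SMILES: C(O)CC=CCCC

The longest chain bearing the –OH group and the multiple bond is 7 carbons long (heptane).
The highest-priority functional group is an alcohol (–OH), so the name ends in -ol.
There is one C=C double bond, indicated by the ending -ene.
Number the chain so that numbering from this end puts the hydroxyl group at C-1 rather than C-7.
This places the hydroxyl at C-1; the double bond between C-3 and C-4.
Assembling the pieces gives hept-3-en-1-ol.

hept-3-en-1-ol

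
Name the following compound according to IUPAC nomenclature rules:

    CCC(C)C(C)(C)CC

3,3,4-trimethylhexane

The longest continuous carbon chain has 6 atoms, so the parent hydride is hexane.
The numbering direction is chosen so that the substituent locant set {3,3,4} is lower than {3,4,4} at the first point of difference.
This places methyl groups at C-3 (×2) and C-4.
Putting it together: 3,3,4-trimethylhexane.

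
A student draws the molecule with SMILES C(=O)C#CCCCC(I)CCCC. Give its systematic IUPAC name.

7-iodoundec-2-ynal

The longest chain bearing the –CHO group and the multiple bond is 11 carbons long (undecane).
An aldehyde (terminal –CHO) is the principal characteristic group, giving the suffix -al.
A C≡C triple bond in the chain gives the infix -yne-.
The numbering direction is chosen so that the aldehyde carbon is C-1 by definition.
This places the triple bond between C-2 and C-3; an iodo group at C-7.
Assembling the pieces gives 7-iodoundec-2-ynal.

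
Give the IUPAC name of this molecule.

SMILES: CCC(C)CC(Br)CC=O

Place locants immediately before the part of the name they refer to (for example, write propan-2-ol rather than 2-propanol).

The longest carbon chain that includes the –CHO group has 7 carbons, so the parent hydride is heptane.
An aldehyde (terminal –CHO) is the principal characteristic group, giving the suffix -al.
Choose the numbering such that the aldehyde carbon is C-1 by definition.
That gives a bromo group at C-3; a methyl group at C-5.
Prefixes are listed alphabetically: bromo, methyl.
The name is 3-bromo-5-methylheptanal.

3-bromo-5-methylheptanal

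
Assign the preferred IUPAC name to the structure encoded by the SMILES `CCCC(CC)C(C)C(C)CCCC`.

The parent chain contains 10 carbons (decane).
The numbering direction is chosen so that the substituent locant set {4,5,6} is lower than {5,6,7} at the first point of difference.
This places an ethyl group at C-4; methyl groups at C-5 and C-6.
Prefixes are listed alphabetically: ethyl, methyl.
Putting it together: 4-ethyl-5,6-dimethyldecane.

4-ethyl-5,6-dimethyldecane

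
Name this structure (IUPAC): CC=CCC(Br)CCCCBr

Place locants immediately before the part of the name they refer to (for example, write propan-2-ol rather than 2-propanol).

The longest carbon chain that includes the multiple bond has 9 carbons, so the parent hydride is nonane.
The chain contains a C=C double bond, so the unsaturation ending is -ene.
Number the chain so that numbering from this end puts the double bond at C-2 rather than C-7.
This places the double bond between C-2 and C-3; bromo groups at C-5 and C-9.
Assembling the pieces gives 5,9-dibromonon-2-ene.

5,9-dibromonon-2-ene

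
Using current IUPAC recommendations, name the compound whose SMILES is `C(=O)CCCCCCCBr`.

The longest chain bearing the –CHO group is 8 carbons long (octane).
The highest-priority functional group is an aldehyde (terminal –CHO), so the name ends in -al.
Number the chain so that the aldehyde carbon is C-1 by definition.
That gives a bromo group at C-8.
Putting it together: 8-bromooctanal.

8-bromooctanal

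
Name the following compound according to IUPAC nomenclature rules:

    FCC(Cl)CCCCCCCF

The longest continuous carbon chain has 9 atoms, so the parent hydride is nonane.
Choose the numbering such that the substituent locant set {1,2,9} is lower than {1,8,9} at the first point of difference.
With this numbering: a chloro group at C-2; fluoro groups at C-1 and C-9.
The substituents are ordered alphabetically, ignoring any di-/tri- multipliers.
Assembling the pieces gives 2-chloro-1,9-difluorononane.

2-chloro-1,9-difluorononane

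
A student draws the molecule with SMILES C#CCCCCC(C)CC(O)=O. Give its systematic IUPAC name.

Counting along the main chain through the –COOH group and the multiple bond gives 9 carbons: the parent is nonane.
A carboxylic acid (terminal –COOH) is the principal characteristic group, giving the suffix -oic acid.
The chain contains a C≡C triple bond, so the unsaturation ending is -yne.
Number the chain so that the carboxylic acid carbon is C-1 by definition.
That gives the triple bond between C-8 and C-9; a methyl group at C-3.
The name is 3-methylnon-8-ynoic acid.

3-methylnon-8-ynoic acid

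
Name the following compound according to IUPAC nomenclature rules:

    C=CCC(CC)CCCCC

4-ethylnon-1-ene

The longest carbon chain that includes the multiple bond has 9 carbons, so the parent hydride is nonane.
There is one C=C double bond, indicated by the ending -ene.
The numbering direction is chosen so that numbering from this end puts the double bond at C-1 rather than C-8.
This places the double bond between C-1 and C-2; an ethyl group at C-4.
Assembling the pieces gives 4-ethylnon-1-ene.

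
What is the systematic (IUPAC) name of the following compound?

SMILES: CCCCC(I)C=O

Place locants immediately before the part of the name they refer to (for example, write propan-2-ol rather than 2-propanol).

The longest chain bearing the –CHO group is 6 carbons long (hexane).
The principal characteristic group is an aldehyde (terminal –CHO), named with the suffix -al.
Choose the numbering such that the aldehyde carbon is C-1 by definition.
This places an iodo group at C-2.
Putting it together: 2-iodohexanal.

2-iodohexanal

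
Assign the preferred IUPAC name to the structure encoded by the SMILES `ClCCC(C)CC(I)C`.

The parent chain contains 6 carbons (hexane).
The numbering direction is chosen so that the substituent locant set {1,3,5} is lower than {2,4,6} at the first point of difference.
This places a chloro group at C-1; an iodo group at C-5; a methyl group at C-3.
Substituent prefixes are cited in alphabetical order (multiplying prefixes like di-/tri- are ignored for ordering).
The name is 1-chloro-5-iodo-3-methylhexane.

1-chloro-5-iodo-3-methylhexane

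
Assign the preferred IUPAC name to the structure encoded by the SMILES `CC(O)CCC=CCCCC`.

The longest carbon chain that includes the –OH group and the multiple bond has 10 carbons, so the parent hydride is decane.
The highest-priority functional group is an alcohol (–OH), so the name ends in -ol.
There is one C=C double bond, indicated by the ending -ene.
The numbering direction is chosen so that numbering from this end puts the hydroxyl group at C-2 rather than C-9.
That gives the hydroxyl at C-2; the double bond between C-5 and C-6.
The name is dec-5-en-2-ol.

dec-5-en-2-ol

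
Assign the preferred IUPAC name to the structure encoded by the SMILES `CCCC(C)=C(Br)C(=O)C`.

3-bromo-4-methylhept-3-en-2-one

Counting along the main chain through the carbonyl and the multiple bond gives 7 carbons: the parent is heptane.
The principal characteristic group is a ketone (C=O on an internal carbon), named with the suffix -one.
The chain contains a C=C double bond, so the unsaturation ending is -ene.
The numbering direction is chosen so that numbering from this end puts the carbonyl group at C-2 rather than C-6.
That gives the carbonyl at C-2; the double bond between C-3 and C-4; a bromo group at C-3; a methyl group at C-4.
The substituents are ordered alphabetically, ignoring any di-/tri- multipliers.
The name is 3-bromo-4-methylhept-3-en-2-one.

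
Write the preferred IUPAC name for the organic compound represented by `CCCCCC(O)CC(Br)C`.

2-bromononan-4-ol

The longest chain bearing the –OH group is 9 carbons long (nonane).
An alcohol (–OH) is the principal characteristic group, giving the suffix -ol.
Choose the numbering such that numbering from this end puts the hydroxyl group at C-4 rather than C-6.
This places the hydroxyl at C-4; a bromo group at C-2.
Putting it together: 2-bromononan-4-ol.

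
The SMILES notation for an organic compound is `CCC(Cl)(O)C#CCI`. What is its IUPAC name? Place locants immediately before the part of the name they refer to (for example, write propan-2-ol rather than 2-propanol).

The longest chain bearing the –OH group and the multiple bond is 6 carbons long (hexane).
The principal characteristic group is an alcohol (–OH), named with the suffix -ol.
The chain contains a C≡C triple bond, so the unsaturation ending is -yne.
The numbering direction is chosen so that numbering from this end puts the hydroxyl group at C-3 rather than C-4.
That gives the hydroxyl at C-3; the triple bond between C-4 and C-5; a chloro group at C-3; an iodo group at C-6.
Prefixes are listed alphabetically: chloro, iodo.
Putting it together: 3-chloro-6-iodohex-4-yn-3-ol.

3-chloro-6-iodohex-4-yn-3-ol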